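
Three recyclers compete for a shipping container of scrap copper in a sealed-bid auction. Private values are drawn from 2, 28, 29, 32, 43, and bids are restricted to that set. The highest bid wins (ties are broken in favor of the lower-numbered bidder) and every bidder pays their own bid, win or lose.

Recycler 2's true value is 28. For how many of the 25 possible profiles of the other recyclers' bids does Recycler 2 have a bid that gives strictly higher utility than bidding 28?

Others bid (2, 29): truth gives -28; bid 29 gives -1 > -28. Violating.
Others bid (2, 32): truth gives -28; bid 2 gives -2 > -28. Violating.
Others bid (2, 43): truth gives -28; bid 2 gives -2 > -28. Violating.
Others bid (28, 2): truth gives -28; bid 29 gives -1 > -28. Violating.
Others bid (2, 2): truth gives 0; no alternative beats it.
Others bid (2, 28): truth gives 0; no alternative beats it.
(Checking all 25 profiles: 23 have a profitable deviation, 2 do not.)

23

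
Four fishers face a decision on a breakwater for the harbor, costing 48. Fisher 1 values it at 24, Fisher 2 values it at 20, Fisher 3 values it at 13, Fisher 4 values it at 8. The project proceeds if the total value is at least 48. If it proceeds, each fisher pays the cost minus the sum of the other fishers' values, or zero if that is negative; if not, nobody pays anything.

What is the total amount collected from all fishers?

10

Total value 65 ≥ cost 48, so it is built.
Fisher 1: others sum to 41; max(0, 48 - 41) = 7.
Fisher 2: others sum to 45; max(0, 48 - 45) = 3.
Fisher 3: others sum to 52; max(0, 48 - 52) = 0.
Fisher 4: others sum to 57; max(0, 48 - 57) = 0.
Total collected = 7 + 3 + 0 + 0 = 10.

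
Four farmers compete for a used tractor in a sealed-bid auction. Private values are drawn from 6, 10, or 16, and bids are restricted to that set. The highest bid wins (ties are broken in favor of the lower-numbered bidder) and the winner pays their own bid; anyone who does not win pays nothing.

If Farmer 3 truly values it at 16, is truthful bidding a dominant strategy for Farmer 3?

Consider the case where Farmer 1 bids 6, Farmer 2 bids 6 and Farmer 4 bids 6.
Truthful bid 16: wins, pays 16, utility 16 - 16 = 0.
Bid 10 instead: wins, pays 10, utility 16 - 10 = 6.
Since 6 > 0, bidding 10 is strictly better here, so truthful bidding is not dominant.

No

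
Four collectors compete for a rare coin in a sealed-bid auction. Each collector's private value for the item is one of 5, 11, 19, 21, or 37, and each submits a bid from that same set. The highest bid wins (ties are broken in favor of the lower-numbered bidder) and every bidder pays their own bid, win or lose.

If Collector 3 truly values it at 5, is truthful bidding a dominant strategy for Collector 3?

Yes

Check each profile of the others' bids and compare truth against every alternative bid.
Others bid (5, 5, 19): truth gives -5, best alternative gives -11.
Others bid (5, 5, 21): truth gives -5, best alternative gives -11.
Others bid (5, 5, 37): truth gives -5, best alternative gives -11.
Others bid (5, 11, 5): truth gives -5, best alternative gives -11.
Others bid (5, 11, 11): truth gives -5, best alternative gives -11.
Others bid (5, 11, 19): truth gives -5, best alternative gives -11.
(Remaining 119 profiles checked similarly; truth is weakly best in each.)
In every case the truthful bid is at least as good as any alternative, so it is a dominant strategy.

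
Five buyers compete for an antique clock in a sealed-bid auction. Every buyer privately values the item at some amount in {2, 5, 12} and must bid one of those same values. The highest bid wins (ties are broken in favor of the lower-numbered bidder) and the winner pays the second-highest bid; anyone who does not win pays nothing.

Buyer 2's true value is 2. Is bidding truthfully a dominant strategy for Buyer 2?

Check each profile of the others' bids and compare truth against every alternative bid.
Others bid (2, 2, 2, 5): truth gives 0, best alternative gives -3.
Others bid (2, 2, 5, 2): truth gives 0, best alternative gives -3.
Others bid (2, 2, 5, 5): truth gives 0, best alternative gives -3.
Others bid (2, 5, 2, 2): truth gives 0, best alternative gives -3.
Others bid (2, 5, 2, 5): truth gives 0, best alternative gives -3.
Others bid (2, 5, 5, 2): truth gives 0, best alternative gives -3.
(Remaining 75 profiles checked similarly; truth is weakly best in each.)
In every case the truthful bid is at least as good as any alternative, so it is a dominant strategy.

Yes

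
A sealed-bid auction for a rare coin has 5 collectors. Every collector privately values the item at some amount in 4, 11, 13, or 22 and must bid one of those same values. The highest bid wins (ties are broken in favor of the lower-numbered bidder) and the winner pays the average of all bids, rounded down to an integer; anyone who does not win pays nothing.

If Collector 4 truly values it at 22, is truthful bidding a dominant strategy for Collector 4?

Consider the case where Collector 1 bids 4, Collector 2 bids 4, Collector 3 bids 4 and Collector 5 bids 4.
Truthful bid 22: wins, pays 7, utility 22 - 7 = 15.
Bid 11 instead: wins, pays 5, utility 22 - 5 = 17.
Since 17 > 15, bidding 11 is strictly better here, so truthful bidding is not dominant.

No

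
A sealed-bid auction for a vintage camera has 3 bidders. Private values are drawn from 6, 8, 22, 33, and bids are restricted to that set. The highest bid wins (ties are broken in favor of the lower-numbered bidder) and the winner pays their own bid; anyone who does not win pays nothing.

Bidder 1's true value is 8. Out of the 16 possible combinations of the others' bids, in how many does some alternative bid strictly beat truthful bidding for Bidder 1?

Others bid (6, 6): truth gives 0; bid 6 gives 2 > 0. Violating.
Others bid (6, 8): truth gives 0; no alternative beats it.
Others bid (6, 22): truth gives 0; no alternative beats it.
(Checking all 16 profiles: 1 has a profitable deviation, 15 do not.)

1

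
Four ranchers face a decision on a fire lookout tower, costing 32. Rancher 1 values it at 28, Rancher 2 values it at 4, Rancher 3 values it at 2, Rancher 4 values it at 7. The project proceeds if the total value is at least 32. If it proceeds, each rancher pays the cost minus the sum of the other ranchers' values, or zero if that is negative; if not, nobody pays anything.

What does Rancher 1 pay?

Total value 41 ≥ cost 32, so the project is built.
The other ranchers' values sum to 13.
Cost minus that sum is 32 - 13 = 19.

19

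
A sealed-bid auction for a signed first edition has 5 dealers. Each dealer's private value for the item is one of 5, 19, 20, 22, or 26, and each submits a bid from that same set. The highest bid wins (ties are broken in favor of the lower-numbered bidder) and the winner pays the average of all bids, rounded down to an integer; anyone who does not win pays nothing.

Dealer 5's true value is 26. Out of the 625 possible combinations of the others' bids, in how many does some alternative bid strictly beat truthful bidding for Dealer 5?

Others bid (5, 5, 5, 5): truth gives 17; bid 19 gives 19 > 17. Violating.
Others bid (5, 5, 5, 19): truth gives 14; bid 20 gives 16 > 14. Violating.
Others bid (5, 5, 5, 20): truth gives 14; bid 22 gives 15 > 14. Violating.
Others bid (5, 5, 19, 5): truth gives 14; bid 20 gives 16 > 14. Violating.
Others bid (5, 5, 5, 22): truth gives 14; no alternative beats it.
Others bid (5, 5, 5, 26): truth gives 0; no alternative beats it.
(Checking all 625 profiles: 63 have a profitable deviation, 562 do not.)

63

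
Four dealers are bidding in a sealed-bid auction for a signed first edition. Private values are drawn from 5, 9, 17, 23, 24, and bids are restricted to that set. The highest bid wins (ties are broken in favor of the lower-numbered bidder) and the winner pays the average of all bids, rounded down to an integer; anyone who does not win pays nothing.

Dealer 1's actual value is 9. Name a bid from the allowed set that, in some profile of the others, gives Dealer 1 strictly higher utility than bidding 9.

Suppose Dealer 2 bids 5, Dealer 3 bids 5 and Dealer 4 bids 5.
Bid 9: wins, pays 6, utility 9 - 6 = 3.
Bid 5: wins, pays 5, utility 9 - 5 = 4.
So bidding 5 beats truth here (4 > 3).

5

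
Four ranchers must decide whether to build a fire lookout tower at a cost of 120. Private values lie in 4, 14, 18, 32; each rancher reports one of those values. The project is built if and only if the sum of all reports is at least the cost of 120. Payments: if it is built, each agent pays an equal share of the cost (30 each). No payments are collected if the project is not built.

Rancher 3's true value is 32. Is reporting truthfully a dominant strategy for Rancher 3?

Yes

Check each profile of the others' reports and compare truth against every alternative report.
Others report (32, 32, 32): truth gives 2, best alternative gives 0.
Others report (4, 4, 4): truth gives 0, best alternative gives 0.
Others report (4, 4, 14): truth gives 0, best alternative gives 0.
Others report (4, 4, 18): truth gives 0, best alternative gives 0.
Others report (4, 4, 32): truth gives 0, best alternative gives 0.
Others report (4, 14, 4): truth gives 0, best alternative gives 0.
(Remaining 58 profiles checked similarly; truth is weakly best in each.)
In every case the truthful report is at least as good as any alternative, so it is a dominant strategy.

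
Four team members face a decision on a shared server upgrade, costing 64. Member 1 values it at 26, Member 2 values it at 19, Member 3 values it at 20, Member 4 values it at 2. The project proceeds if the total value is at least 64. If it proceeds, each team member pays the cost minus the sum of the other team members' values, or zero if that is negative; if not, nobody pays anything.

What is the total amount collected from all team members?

56

Total value 67 ≥ cost 64, so it is built.
Member 1: others sum to 41; max(0, 64 - 41) = 23.
Member 2: others sum to 48; max(0, 64 - 48) = 16.
Member 3: others sum to 47; max(0, 64 - 47) = 17.
Member 4: others sum to 65; max(0, 64 - 65) = 0.
Total collected = 23 + 16 + 17 + 0 = 56.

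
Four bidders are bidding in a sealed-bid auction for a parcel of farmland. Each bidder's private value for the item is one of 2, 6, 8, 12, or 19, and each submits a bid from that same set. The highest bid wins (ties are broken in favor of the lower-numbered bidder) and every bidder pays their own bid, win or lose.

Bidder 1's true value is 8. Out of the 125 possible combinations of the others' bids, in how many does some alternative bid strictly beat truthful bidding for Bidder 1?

Others bid (2, 2, 2): truth gives 0; bid 2 gives 6 > 0. Violating.
Others bid (2, 2, 6): truth gives 0; bid 6 gives 2 > 0. Violating.
Others bid (2, 2, 12): truth gives -8; bid 2 gives -2 > -8. Violating.
Others bid (2, 2, 19): truth gives -8; bid 2 gives -2 > -8. Violating.
Others bid (2, 2, 8): truth gives 0; no alternative beats it.
Others bid (2, 6, 8): truth gives 0; no alternative beats it.
(Checking all 125 profiles: 106 have a profitable deviation, 19 do not.)

106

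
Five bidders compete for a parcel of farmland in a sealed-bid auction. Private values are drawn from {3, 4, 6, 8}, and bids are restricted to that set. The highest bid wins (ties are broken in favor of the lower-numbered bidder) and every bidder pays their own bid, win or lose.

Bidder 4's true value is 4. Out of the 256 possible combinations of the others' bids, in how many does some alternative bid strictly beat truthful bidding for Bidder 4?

Others bid (3, 3, 3, 6): truth gives -4; bid 6 gives -2 > -4. Violating.
Others bid (3, 3, 3, 8): truth gives -4; bid 3 gives -3 > -4. Violating.
Others bid (3, 3, 4, 3): truth gives -4; bid 6 gives -2 > -4. Violating.
Others bid (3, 3, 4, 4): truth gives -4; bid 6 gives -2 > -4. Violating.
Others bid (3, 3, 3, 3): truth gives 0; no alternative beats it.
Others bid (3, 3, 3, 4): truth gives 0; no alternative beats it.
(Checking all 256 profiles: 254 have a profitable deviation, 2 do not.)

254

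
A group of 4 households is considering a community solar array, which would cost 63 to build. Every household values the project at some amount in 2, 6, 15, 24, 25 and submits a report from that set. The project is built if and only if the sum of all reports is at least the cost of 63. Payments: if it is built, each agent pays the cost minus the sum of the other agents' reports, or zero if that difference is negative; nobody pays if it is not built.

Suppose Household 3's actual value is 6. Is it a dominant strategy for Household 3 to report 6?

Yes

Check each profile of the others' reports and compare truth against every alternative report.
Others report (15, 24, 24): truth gives 6, best alternative gives 6.
Others report (15, 24, 25): truth gives 6, best alternative gives 6.
Others report (15, 25, 24): truth gives 6, best alternative gives 6.
Others report (15, 25, 25): truth gives 6, best alternative gives 6.
Others report (24, 15, 24): truth gives 6, best alternative gives 6.
Others report (24, 15, 25): truth gives 6, best alternative gives 6.
(Remaining 119 profiles checked similarly; truth is weakly best in each.)
In every case the truthful report is at least as good as any alternative, so it is a dominant strategy.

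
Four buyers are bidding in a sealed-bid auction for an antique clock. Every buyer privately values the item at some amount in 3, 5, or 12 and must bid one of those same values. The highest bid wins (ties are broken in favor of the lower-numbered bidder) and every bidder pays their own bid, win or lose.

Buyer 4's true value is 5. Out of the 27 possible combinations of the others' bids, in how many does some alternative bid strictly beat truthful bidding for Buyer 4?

26

Others bid (3, 3, 5): truth gives -5; bid 3 gives -3 > -5. Violating.
Others bid (3, 3, 12): truth gives -5; bid 3 gives -3 > -5. Violating.
Others bid (3, 5, 3): truth gives -5; bid 3 gives -3 > -5. Violating.
Others bid (3, 5, 5): truth gives -5; bid 3 gives -3 > -5. Violating.
Others bid (3, 3, 3): truth gives 0; no alternative beats it.
(Checking all 27 profiles: 26 have a profitable deviation, 1 does not.)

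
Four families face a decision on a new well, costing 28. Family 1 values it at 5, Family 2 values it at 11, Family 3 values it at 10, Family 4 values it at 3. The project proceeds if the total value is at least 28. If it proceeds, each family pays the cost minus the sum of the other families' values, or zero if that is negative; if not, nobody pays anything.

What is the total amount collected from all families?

25

Total value 29 ≥ cost 28, so it is built.
Family 1: others sum to 24; max(0, 28 - 24) = 4.
Family 2: others sum to 18; max(0, 28 - 18) = 10.
Family 3: others sum to 19; max(0, 28 - 19) = 9.
Family 4: others sum to 26; max(0, 28 - 26) = 2.
Total collected = 4 + 10 + 9 + 2 = 25.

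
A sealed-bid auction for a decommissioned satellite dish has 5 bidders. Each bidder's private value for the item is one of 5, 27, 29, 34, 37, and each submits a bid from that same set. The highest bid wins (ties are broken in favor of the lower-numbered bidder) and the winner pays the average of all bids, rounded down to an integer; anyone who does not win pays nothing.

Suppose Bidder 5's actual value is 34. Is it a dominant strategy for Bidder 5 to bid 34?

Consider the case where Bidder 1 bids 5, Bidder 2 bids 5, Bidder 3 bids 5 and Bidder 4 bids 5.
Truthful bid 34: wins, pays 10, utility 34 - 10 = 24.
Bid 27 instead: wins, pays 9, utility 34 - 9 = 25.
Since 25 > 24, bidding 27 is strictly better here, so truthful bidding is not dominant.

No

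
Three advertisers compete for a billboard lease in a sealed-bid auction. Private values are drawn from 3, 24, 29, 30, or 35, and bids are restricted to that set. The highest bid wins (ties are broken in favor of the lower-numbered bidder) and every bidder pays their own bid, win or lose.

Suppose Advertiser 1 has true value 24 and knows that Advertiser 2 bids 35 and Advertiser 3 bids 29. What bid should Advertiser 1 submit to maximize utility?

Bid 3: loses but pays 3, utility -3.
Bid 24: loses but pays 24, utility -24.
Bid 29: loses but pays 29, utility -29.
Bid 30: loses but pays 30, utility -30.
Bid 35: wins, pays 35, utility 24 - 35 = -11.
The best choice is 3 with utility -3.

3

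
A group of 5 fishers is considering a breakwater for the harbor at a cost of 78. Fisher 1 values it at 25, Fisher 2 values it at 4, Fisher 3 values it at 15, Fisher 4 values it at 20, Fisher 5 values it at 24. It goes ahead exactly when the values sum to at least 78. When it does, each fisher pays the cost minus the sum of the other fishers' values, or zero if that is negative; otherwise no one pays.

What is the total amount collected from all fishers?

44

Total value 88 ≥ cost 78, so it is built.
Fisher 1: others sum to 63; max(0, 78 - 63) = 15.
Fisher 2: others sum to 84; max(0, 78 - 84) = 0.
Fisher 3: others sum to 73; max(0, 78 - 73) = 5.
Fisher 4: others sum to 68; max(0, 78 - 68) = 10.
Fisher 5: others sum to 64; max(0, 78 - 64) = 14.
Total collected = 15 + 0 + 5 + 10 + 14 = 44.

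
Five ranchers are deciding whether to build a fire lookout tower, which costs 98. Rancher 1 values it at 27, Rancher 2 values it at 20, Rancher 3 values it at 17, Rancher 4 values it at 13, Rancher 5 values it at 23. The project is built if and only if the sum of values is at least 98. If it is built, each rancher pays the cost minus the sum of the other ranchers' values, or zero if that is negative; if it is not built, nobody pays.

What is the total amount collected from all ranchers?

Total value 100 ≥ cost 98, so it is built.
Rancher 1: others sum to 73; max(0, 98 - 73) = 25.
Rancher 2: others sum to 80; max(0, 98 - 80) = 18.
Rancher 3: others sum to 83; max(0, 98 - 83) = 15.
Rancher 4: others sum to 87; max(0, 98 - 87) = 11.
Rancher 5: others sum to 77; max(0, 98 - 77) = 21.
Total collected = 25 + 18 + 15 + 11 + 21 = 90.

90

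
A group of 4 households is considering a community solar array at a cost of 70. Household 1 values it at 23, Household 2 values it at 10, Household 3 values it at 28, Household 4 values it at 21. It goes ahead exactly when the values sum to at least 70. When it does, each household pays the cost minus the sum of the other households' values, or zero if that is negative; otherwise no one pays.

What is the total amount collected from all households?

36

Total value 82 ≥ cost 70, so it is built.
Household 1: others sum to 59; max(0, 70 - 59) = 11.
Household 2: others sum to 72; max(0, 70 - 72) = 0.
Household 3: others sum to 54; max(0, 70 - 54) = 16.
Household 4: others sum to 61; max(0, 70 - 61) = 9.
Total collected = 11 + 0 + 16 + 9 = 36.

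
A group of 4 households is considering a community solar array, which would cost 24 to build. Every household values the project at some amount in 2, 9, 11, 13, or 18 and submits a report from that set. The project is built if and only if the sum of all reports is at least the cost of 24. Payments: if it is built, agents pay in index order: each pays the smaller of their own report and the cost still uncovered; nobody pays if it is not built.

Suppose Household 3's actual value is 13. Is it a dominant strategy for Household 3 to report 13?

No

Consider the case where Household 1 reports 2, Household 2 reports 2 and Household 4 reports 9.
Truthful report 13: project built, pays 13, utility 13 - 13 = 0.
Report 11 instead: project built, pays 11, utility 13 - 11 = 2.
Since 2 > 0, reporting 11 is strictly better here, so truthful reporting is not dominant.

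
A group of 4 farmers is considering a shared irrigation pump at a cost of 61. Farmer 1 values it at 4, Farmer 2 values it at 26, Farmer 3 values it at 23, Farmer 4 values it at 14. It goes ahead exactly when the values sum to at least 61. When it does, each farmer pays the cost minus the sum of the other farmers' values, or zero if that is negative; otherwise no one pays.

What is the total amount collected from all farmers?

45

Total value 67 ≥ cost 61, so it is built.
Farmer 1: others sum to 63; max(0, 61 - 63) = 0.
Farmer 2: others sum to 41; max(0, 61 - 41) = 20.
Farmer 3: others sum to 44; max(0, 61 - 44) = 17.
Farmer 4: others sum to 53; max(0, 61 - 53) = 8.
Total collected = 0 + 20 + 17 + 8 = 45.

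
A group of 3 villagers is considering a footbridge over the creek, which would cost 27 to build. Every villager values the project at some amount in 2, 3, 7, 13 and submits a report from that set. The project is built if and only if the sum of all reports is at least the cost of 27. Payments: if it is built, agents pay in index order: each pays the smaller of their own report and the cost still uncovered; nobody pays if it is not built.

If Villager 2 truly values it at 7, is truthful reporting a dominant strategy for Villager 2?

No

Consider the case where Villager 1 reports 13 and Villager 3 reports 13.
Truthful report 7: project built, pays 7, utility 7 - 7 = 0.
Report 2 instead: project built, pays 2, utility 7 - 2 = 5.
Since 5 > 0, reporting 2 is strictly better here, so truthful reporting is not dominant.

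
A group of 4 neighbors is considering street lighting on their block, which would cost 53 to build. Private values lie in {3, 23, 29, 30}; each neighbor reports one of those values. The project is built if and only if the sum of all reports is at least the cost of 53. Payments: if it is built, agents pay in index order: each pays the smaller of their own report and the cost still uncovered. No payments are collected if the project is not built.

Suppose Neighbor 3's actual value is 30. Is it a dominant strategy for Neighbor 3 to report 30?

Consider the case where Neighbor 1 reports 3, Neighbor 2 reports 3 and Neighbor 4 reports 23.
Truthful report 30: project built, pays 30, utility 30 - 30 = 0.
Report 29 instead: project built, pays 29, utility 30 - 29 = 1.
Since 1 > 0, reporting 29 is strictly better here, so truthful reporting is not dominant.

No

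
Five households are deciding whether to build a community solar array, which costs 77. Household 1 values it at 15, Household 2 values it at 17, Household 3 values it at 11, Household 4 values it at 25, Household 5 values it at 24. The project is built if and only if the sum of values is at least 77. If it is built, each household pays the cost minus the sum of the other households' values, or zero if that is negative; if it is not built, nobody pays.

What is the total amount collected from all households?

Total value 92 ≥ cost 77, so it is built.
Household 1: others sum to 77; max(0, 77 - 77) = 0.
Household 2: others sum to 75; max(0, 77 - 75) = 2.
Household 3: others sum to 81; max(0, 77 - 81) = 0.
Household 4: others sum to 67; max(0, 77 - 67) = 10.
Household 5: others sum to 68; max(0, 77 - 68) = 9.
Total collected = 0 + 2 + 0 + 10 + 9 = 21.

21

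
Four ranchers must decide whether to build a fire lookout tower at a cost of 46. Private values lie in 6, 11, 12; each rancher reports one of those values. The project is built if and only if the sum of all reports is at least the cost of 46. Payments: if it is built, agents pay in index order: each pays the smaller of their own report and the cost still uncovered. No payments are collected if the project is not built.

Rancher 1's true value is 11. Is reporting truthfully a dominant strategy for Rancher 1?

Yes

Check each profile of the others' reports and compare truth against every alternative report.
Others report (6, 6, 6): truth gives 0, best alternative gives 0.
Others report (6, 6, 11): truth gives 0, best alternative gives 0.
Others report (6, 6, 12): truth gives 0, best alternative gives 0.
Others report (6, 11, 6): truth gives 0, best alternative gives 0.
Others report (6, 11, 11): truth gives 0, best alternative gives 0.
Others report (6, 11, 12): truth gives 0, best alternative gives 0.
(Remaining 21 profiles checked similarly; truth is weakly best in each.)
In every case the truthful report is at least as good as any alternative, so it is a dominant strategy.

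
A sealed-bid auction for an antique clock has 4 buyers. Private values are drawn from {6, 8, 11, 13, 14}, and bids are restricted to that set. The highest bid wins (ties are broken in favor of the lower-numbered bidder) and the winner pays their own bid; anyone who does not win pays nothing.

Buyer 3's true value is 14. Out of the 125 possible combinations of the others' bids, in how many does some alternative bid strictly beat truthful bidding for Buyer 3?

Others bid (6, 6, 6): truth gives 0; bid 8 gives 6 > 0. Violating.
Others bid (6, 6, 8): truth gives 0; bid 8 gives 6 > 0. Violating.
Others bid (6, 6, 11): truth gives 0; bid 11 gives 3 > 0. Violating.
Others bid (6, 6, 13): truth gives 0; bid 13 gives 1 > 0. Violating.
Others bid (6, 6, 14): truth gives 0; no alternative beats it.
Others bid (6, 8, 14): truth gives 0; no alternative beats it.
(Checking all 125 profiles: 36 have a profitable deviation, 89 do not.)

36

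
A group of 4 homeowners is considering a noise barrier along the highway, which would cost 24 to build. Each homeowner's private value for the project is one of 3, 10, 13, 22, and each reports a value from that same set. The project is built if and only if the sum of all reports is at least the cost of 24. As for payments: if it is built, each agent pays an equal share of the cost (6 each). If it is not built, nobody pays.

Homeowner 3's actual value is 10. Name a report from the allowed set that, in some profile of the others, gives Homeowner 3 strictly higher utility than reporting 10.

22

Suppose Homeowner 1 reports 3, Homeowner 2 reports 3 and Homeowner 4 reports 3.
Report 10: project not built, utility 0.
Report 22: project built, pays 6, utility 10 - 6 = 4.
So reporting 22 beats truth here (4 > 0).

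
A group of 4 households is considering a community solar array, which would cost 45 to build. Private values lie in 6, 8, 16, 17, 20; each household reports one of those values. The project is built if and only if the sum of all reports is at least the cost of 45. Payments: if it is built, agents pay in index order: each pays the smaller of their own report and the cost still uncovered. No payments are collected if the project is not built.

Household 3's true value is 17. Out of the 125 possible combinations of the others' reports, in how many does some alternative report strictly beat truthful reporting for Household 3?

109

Others report (6, 6, 17): truth gives 0; report 16 gives 1 > 0. Violating.
Others report (6, 6, 20): truth gives 0; report 16 gives 1 > 0. Violating.
Others report (6, 8, 16): truth gives 0; report 16 gives 1 > 0. Violating.
Others report (6, 8, 17): truth gives 0; report 16 gives 1 > 0. Violating.
Others report (6, 6, 6): truth gives 0; no alternative beats it.
Others report (6, 6, 8): truth gives 0; no alternative beats it.
(Checking all 125 profiles: 109 have a profitable deviation, 16 do not.)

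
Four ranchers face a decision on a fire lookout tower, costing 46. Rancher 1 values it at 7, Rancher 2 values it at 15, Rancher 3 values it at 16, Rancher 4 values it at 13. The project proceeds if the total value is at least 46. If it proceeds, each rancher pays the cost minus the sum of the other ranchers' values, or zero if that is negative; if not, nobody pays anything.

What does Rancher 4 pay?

8

Total value 51 ≥ cost 46, so the project is built.
The other ranchers' values sum to 38.
Cost minus that sum is 46 - 38 = 8.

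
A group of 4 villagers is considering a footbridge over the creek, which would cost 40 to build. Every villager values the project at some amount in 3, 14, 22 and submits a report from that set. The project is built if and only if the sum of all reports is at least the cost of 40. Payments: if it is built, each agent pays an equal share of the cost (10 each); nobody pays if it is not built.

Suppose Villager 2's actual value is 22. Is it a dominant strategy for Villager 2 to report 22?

Check each profile of the others' reports and compare truth against every alternative report.
Others report (3, 3, 14): truth gives 12, best alternative gives 0.
Others report (3, 14, 3): truth gives 12, best alternative gives 0.
Others report (14, 3, 3): truth gives 12, best alternative gives 0.
Others report (3, 3, 22): truth gives 12, best alternative gives 12.
Others report (3, 14, 14): truth gives 12, best alternative gives 12.
Others report (3, 14, 22): truth gives 12, best alternative gives 12.
(Remaining 21 profiles checked similarly; truth is weakly best in each.)
In every case the truthful report is at least as good as any alternative, so it is a dominant strategy.

Yes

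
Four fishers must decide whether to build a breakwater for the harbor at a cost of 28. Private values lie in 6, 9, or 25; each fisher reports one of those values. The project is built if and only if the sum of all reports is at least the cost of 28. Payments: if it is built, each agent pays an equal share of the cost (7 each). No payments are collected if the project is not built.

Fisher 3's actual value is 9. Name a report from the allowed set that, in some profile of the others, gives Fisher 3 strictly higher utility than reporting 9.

25

Suppose Fisher 1 reports 6, Fisher 2 reports 6 and Fisher 4 reports 6.
Report 9: project not built, utility 0.
Report 25: project built, pays 7, utility 9 - 7 = 2.
So reporting 25 beats truth here (2 > 0).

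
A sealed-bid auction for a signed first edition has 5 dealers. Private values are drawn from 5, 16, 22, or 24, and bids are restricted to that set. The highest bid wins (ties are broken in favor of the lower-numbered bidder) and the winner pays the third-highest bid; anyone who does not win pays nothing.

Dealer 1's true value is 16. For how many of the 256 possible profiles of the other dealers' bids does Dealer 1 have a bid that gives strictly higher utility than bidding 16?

Others bid (5, 5, 5, 22): truth gives 0; bid 22 gives 11 > 0. Violating.
Others bid (5, 5, 5, 24): truth gives 0; bid 24 gives 11 > 0. Violating.
Others bid (5, 5, 22, 5): truth gives 0; bid 22 gives 11 > 0. Violating.
Others bid (5, 5, 24, 5): truth gives 0; bid 24 gives 11 > 0. Violating.
Others bid (5, 5, 5, 5): truth gives 11; no alternative beats it.
Others bid (5, 5, 5, 16): truth gives 11; no alternative beats it.
(Checking all 256 profiles: 8 have a profitable deviation, 248 do not.)

8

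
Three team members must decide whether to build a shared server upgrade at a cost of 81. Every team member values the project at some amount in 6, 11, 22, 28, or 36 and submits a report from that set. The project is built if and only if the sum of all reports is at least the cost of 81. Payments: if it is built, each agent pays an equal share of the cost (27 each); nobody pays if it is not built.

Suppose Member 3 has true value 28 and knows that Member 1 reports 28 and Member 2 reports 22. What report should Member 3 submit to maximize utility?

36

Report 6: project not built, utility 0.
Report 11: project not built, utility 0.
Report 22: project not built, utility 0.
Report 28: project not built, utility 0.
Report 36: project built, pays 27, utility 28 - 27 = 1.
The best choice is 36 with utility 1.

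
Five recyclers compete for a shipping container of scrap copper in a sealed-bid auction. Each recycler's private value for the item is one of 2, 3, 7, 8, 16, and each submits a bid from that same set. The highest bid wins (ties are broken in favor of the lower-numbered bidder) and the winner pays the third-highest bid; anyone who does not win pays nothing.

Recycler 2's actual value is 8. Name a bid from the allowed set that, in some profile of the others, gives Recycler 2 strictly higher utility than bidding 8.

Suppose Recycler 1 bids 2, Recycler 3 bids 2, Recycler 4 bids 2 and Recycler 5 bids 16.
Bid 8: loses, pays 0, utility 0.
Bid 16: wins, pays 2, utility 8 - 2 = 6.
So bidding 16 beats truth here (6 > 0).

16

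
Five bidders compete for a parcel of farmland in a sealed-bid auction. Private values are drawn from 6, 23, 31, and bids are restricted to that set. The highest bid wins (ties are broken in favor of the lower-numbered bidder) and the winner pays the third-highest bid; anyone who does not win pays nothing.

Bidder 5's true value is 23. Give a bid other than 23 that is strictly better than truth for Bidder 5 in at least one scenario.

Suppose Bidder 1 bids 6, Bidder 2 bids 6, Bidder 3 bids 6 and Bidder 4 bids 23.
Bid 23: loses, pays 0, utility 0.
Bid 31: wins, pays 6, utility 23 - 6 = 17.
So bidding 31 beats truth here (17 > 0).

31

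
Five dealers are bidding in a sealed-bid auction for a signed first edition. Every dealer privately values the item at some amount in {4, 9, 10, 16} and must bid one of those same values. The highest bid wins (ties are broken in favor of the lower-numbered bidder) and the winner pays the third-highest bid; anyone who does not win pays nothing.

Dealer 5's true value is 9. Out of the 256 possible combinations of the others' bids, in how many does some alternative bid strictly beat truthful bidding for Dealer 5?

8

Others bid (4, 4, 4, 9): truth gives 0; bid 10 gives 5 > 0. Violating.
Others bid (4, 4, 4, 10): truth gives 0; bid 16 gives 5 > 0. Violating.
Others bid (4, 4, 9, 4): truth gives 0; bid 10 gives 5 > 0. Violating.
Others bid (4, 4, 10, 4): truth gives 0; bid 16 gives 5 > 0. Violating.
Others bid (4, 4, 4, 4): truth gives 5; no alternative beats it.
Others bid (4, 4, 4, 16): truth gives 0; no alternative beats it.
(Checking all 256 profiles: 8 have a profitable deviation, 248 do not.)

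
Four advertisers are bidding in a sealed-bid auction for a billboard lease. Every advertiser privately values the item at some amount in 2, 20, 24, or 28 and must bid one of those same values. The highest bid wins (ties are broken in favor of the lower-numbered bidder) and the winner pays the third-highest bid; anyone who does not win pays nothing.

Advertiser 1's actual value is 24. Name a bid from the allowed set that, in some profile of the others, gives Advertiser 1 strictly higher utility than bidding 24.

Suppose Advertiser 2 bids 2, Advertiser 3 bids 2 and Advertiser 4 bids 28.
Bid 24: loses, pays 0, utility 0.
Bid 28: wins, pays 2, utility 24 - 2 = 22.
So bidding 28 beats truth here (22 > 0).

28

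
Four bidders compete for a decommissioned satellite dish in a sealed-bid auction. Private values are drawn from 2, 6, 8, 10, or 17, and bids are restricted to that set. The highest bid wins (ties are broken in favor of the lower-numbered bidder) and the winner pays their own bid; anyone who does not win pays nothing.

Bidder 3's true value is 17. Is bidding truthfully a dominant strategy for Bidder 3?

Consider the case where Bidder 1 bids 2, Bidder 2 bids 2 and Bidder 4 bids 2.
Truthful bid 17: wins, pays 17, utility 17 - 17 = 0.
Bid 6 instead: wins, pays 6, utility 17 - 6 = 11.
Since 11 > 0, bidding 6 is strictly better here, so truthful bidding is not dominant.

No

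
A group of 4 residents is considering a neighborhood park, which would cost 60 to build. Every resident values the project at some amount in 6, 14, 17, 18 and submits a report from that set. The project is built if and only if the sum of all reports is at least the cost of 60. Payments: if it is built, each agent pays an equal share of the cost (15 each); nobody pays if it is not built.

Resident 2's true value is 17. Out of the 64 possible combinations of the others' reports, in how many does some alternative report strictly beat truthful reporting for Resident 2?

Others report (6, 18, 18): truth gives 0; report 18 gives 2 > 0. Violating.
Others report (14, 14, 14): truth gives 0; report 18 gives 2 > 0. Violating.
Others report (18, 6, 18): truth gives 0; report 18 gives 2 > 0. Violating.
Others report (18, 18, 6): truth gives 0; report 18 gives 2 > 0. Violating.
Others report (6, 6, 6): truth gives 0; no alternative beats it.
Others report (6, 6, 14): truth gives 0; no alternative beats it.
(Checking all 64 profiles: 4 have a profitable deviation, 60 do not.)

4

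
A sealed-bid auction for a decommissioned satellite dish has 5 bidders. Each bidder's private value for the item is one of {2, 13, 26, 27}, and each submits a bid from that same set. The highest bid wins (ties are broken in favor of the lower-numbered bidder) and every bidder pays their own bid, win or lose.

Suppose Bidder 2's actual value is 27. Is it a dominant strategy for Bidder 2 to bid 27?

No

Consider the case where Bidder 1 bids 2, Bidder 3 bids 2, Bidder 4 bids 2 and Bidder 5 bids 2.
Truthful bid 27: wins, pays 27, utility 27 - 27 = 0.
Bid 13 instead: wins, pays 13, utility 27 - 13 = 14.
Since 14 > 0, bidding 13 is strictly better here, so truthful bidding is not dominant.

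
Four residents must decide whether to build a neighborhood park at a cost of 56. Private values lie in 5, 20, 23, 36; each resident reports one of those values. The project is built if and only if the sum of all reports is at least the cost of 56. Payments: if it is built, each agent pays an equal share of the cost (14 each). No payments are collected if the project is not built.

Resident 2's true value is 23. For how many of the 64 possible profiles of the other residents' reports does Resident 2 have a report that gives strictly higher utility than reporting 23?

3

Others report (5, 5, 20): truth gives 0; report 36 gives 9 > 0. Violating.
Others report (5, 20, 5): truth gives 0; report 36 gives 9 > 0. Violating.
Others report (20, 5, 5): truth gives 0; report 36 gives 9 > 0. Violating.
Others report (5, 5, 5): truth gives 0; no alternative beats it.
Others report (5, 5, 23): truth gives 9; no alternative beats it.
(Checking all 64 profiles: 3 have a profitable deviation, 61 do not.)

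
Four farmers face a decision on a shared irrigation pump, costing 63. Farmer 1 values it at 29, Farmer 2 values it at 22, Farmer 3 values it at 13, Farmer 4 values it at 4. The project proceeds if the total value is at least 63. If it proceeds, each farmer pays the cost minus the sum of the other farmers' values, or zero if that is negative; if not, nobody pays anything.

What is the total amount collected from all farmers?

Total value 68 ≥ cost 63, so it is built.
Farmer 1: others sum to 39; max(0, 63 - 39) = 24.
Farmer 2: others sum to 46; max(0, 63 - 46) = 17.
Farmer 3: others sum to 55; max(0, 63 - 55) = 8.
Farmer 4: others sum to 64; max(0, 63 - 64) = 0.
Total collected = 24 + 17 + 8 + 0 = 49.

49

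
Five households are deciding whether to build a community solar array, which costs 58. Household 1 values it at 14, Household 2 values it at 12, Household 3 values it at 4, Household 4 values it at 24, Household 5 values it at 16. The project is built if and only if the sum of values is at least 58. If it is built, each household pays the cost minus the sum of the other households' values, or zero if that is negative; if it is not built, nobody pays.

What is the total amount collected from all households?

18

Total value 70 ≥ cost 58, so it is built.
Household 1: others sum to 56; max(0, 58 - 56) = 2.
Household 2: others sum to 58; max(0, 58 - 58) = 0.
Household 3: others sum to 66; max(0, 58 - 66) = 0.
Household 4: others sum to 46; max(0, 58 - 46) = 12.
Household 5: others sum to 54; max(0, 58 - 54) = 4.
Total collected = 2 + 0 + 0 + 12 + 4 = 18.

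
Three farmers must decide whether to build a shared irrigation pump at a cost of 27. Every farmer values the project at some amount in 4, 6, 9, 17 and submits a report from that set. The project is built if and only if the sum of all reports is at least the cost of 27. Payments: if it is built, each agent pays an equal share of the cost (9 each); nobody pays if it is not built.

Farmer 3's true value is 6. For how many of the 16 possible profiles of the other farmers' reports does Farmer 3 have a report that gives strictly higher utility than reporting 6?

2

Others report (4, 17): truth gives -3; report 4 gives 0 > -3. Violating.
Others report (17, 4): truth gives -3; report 4 gives 0 > -3. Violating.
Others report (4, 4): truth gives 0; no alternative beats it.
Others report (4, 6): truth gives 0; no alternative beats it.
(Checking all 16 profiles: 2 have a profitable deviation, 14 do not.)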